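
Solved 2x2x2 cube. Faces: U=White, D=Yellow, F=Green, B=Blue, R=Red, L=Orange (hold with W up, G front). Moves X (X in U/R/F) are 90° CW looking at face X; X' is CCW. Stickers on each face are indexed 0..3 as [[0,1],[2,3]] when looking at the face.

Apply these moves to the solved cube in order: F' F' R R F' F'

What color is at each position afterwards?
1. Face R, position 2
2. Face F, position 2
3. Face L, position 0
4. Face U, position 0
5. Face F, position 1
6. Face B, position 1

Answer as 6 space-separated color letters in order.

Answer: R B O W G B

Derivation:
After move 1 (F'): F=GGGG U=WWRR R=YRYR D=OOYY L=OWOW
After move 2 (F'): F=GGGG U=WWYY R=OROR D=WWYY L=OROR
After move 3 (R): R=OORR U=WGYG F=GWGY D=WBYB B=YBWB
After move 4 (R): R=RORO U=WWYY F=GBGB D=WWYY B=GBGB
After move 5 (F'): F=BBGG U=WWRR R=WOWO D=RRYY L=OYOY
After move 6 (F'): F=BGBG U=WWWW R=RORO D=YYYY L=OROR
Query 1: R[2] = R
Query 2: F[2] = B
Query 3: L[0] = O
Query 4: U[0] = W
Query 5: F[1] = G
Query 6: B[1] = B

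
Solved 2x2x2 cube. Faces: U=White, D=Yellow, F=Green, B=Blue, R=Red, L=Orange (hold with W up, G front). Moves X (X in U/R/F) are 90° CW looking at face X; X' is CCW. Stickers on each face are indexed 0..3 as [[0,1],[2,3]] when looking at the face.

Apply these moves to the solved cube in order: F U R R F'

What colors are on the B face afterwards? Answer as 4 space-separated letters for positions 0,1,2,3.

After move 1 (F): F=GGGG U=WWOO R=WRWR D=RRYY L=OYOY
After move 2 (U): U=OWOW F=WRGG R=BBWR B=OYBB L=GGOY
After move 3 (R): R=WBRB U=OROG F=WRGY D=RBYO B=WYWB
After move 4 (R): R=RWBB U=OROY F=WBGO D=RWYW B=GYRB
After move 5 (F'): F=BOWG U=ORRB R=WWRB D=GYYW L=GYOO
Query: B face = GYRB

Answer: G Y R B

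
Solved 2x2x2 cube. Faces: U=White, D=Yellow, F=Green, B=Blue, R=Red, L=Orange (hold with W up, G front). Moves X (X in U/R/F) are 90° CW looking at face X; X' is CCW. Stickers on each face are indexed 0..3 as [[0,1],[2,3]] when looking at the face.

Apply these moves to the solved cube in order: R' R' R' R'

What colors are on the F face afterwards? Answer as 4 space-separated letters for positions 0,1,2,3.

After move 1 (R'): R=RRRR U=WBWB F=GWGW D=YGYG B=YBYB
After move 2 (R'): R=RRRR U=WYWY F=GBGB D=YWYW B=GBGB
After move 3 (R'): R=RRRR U=WGWG F=GYGY D=YBYB B=WBWB
After move 4 (R'): R=RRRR U=WWWW F=GGGG D=YYYY B=BBBB
Query: F face = GGGG

Answer: G G G G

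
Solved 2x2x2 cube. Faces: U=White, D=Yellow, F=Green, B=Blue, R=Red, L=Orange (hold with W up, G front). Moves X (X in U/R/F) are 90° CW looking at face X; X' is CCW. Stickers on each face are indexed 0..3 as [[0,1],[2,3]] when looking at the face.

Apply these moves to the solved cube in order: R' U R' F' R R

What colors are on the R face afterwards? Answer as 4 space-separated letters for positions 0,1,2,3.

Answer: R Y R R

Derivation:
After move 1 (R'): R=RRRR U=WBWB F=GWGW D=YGYG B=YBYB
After move 2 (U): U=WWBB F=RRGW R=YBRR B=OOYB L=GWOO
After move 3 (R'): R=BRYR U=WYBO F=RWGB D=YRYW B=GOGB
After move 4 (F'): F=WBRG U=WYBY R=RRYR D=WOYW L=GOOB
After move 5 (R): R=YRRR U=WBBG F=WORW D=WGYG B=YOYB
After move 6 (R): R=RYRR U=WOBW F=WGRG D=WYYY B=GOBB
Query: R face = RYRR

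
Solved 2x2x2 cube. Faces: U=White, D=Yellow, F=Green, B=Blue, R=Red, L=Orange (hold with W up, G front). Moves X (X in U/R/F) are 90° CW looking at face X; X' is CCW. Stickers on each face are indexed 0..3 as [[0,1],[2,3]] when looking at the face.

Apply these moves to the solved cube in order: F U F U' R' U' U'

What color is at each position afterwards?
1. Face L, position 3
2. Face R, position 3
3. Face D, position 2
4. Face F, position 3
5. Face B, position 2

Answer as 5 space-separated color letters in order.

After move 1 (F): F=GGGG U=WWOO R=WRWR D=RRYY L=OYOY
After move 2 (U): U=OWOW F=WRGG R=BBWR B=OYBB L=GGOY
After move 3 (F): F=GWGR U=OWYG R=OBWR D=WBYY L=GROR
After move 4 (U'): U=WGOY F=GRGR R=GWWR B=OBBB L=OYOR
After move 5 (R'): R=WRGW U=WBOO F=GGGY D=WRYR B=YBBB
After move 6 (U'): U=BOWO F=OYGY R=GGGW B=WRBB L=YBOR
After move 7 (U'): U=OOBW F=YBGY R=OYGW B=GGBB L=WROR
Query 1: L[3] = R
Query 2: R[3] = W
Query 3: D[2] = Y
Query 4: F[3] = Y
Query 5: B[2] = B

Answer: R W Y Y B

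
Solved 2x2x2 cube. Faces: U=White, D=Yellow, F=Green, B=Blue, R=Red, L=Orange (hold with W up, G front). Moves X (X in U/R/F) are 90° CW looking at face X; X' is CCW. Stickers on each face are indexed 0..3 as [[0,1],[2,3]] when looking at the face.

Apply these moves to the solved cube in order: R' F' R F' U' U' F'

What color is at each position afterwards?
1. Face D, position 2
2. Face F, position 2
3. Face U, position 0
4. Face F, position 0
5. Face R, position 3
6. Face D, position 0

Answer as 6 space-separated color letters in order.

After move 1 (R'): R=RRRR U=WBWB F=GWGW D=YGYG B=YBYB
After move 2 (F'): F=WWGG U=WBRR R=GRYR D=OOYG L=OBOW
After move 3 (R): R=YGRR U=WWRG F=WOGG D=OYYY B=RBBB
After move 4 (F'): F=OGWG U=WWYR R=YGOR D=BWYY L=OGOR
After move 5 (U'): U=WRWY F=OGWG R=OGOR B=YGBB L=RBOR
After move 6 (U'): U=RYWW F=RBWG R=OGOR B=OGBB L=YGOR
After move 7 (F'): F=BGRW U=RYOO R=WGBR D=GRYY L=YWOW
Query 1: D[2] = Y
Query 2: F[2] = R
Query 3: U[0] = R
Query 4: F[0] = B
Query 5: R[3] = R
Query 6: D[0] = G

Answer: Y R R B R G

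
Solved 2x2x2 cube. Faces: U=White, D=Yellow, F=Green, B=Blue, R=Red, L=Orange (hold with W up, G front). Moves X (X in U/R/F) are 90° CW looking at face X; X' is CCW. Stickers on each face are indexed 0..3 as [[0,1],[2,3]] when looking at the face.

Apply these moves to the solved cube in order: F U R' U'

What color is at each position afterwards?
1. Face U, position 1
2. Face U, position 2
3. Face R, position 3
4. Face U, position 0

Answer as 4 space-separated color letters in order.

Answer: O O W B

Derivation:
After move 1 (F): F=GGGG U=WWOO R=WRWR D=RRYY L=OYOY
After move 2 (U): U=OWOW F=WRGG R=BBWR B=OYBB L=GGOY
After move 3 (R'): R=BRBW U=OBOO F=WWGW D=RRYG B=YYRB
After move 4 (U'): U=BOOO F=GGGW R=WWBW B=BRRB L=YYOY
Query 1: U[1] = O
Query 2: U[2] = O
Query 3: R[3] = W
Query 4: U[0] = B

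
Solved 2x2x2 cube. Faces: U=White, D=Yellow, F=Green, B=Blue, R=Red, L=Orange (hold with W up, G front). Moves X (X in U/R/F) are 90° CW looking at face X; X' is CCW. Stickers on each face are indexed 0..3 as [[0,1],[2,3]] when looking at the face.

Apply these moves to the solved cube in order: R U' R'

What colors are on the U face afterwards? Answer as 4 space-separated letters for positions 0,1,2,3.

After move 1 (R): R=RRRR U=WGWG F=GYGY D=YBYB B=WBWB
After move 2 (U'): U=GGWW F=OOGY R=GYRR B=RRWB L=WBOO
After move 3 (R'): R=YRGR U=GWWR F=OGGW D=YOYY B=BRBB
Query: U face = GWWR

Answer: G W W R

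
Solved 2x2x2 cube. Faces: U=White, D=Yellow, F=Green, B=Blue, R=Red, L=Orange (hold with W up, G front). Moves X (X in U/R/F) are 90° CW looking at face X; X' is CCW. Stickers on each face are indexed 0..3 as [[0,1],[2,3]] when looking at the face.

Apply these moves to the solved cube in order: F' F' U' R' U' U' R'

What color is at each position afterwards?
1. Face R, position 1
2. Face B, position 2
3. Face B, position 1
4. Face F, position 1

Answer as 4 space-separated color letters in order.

Answer: O R Y W

Derivation:
After move 1 (F'): F=GGGG U=WWRR R=YRYR D=OOYY L=OWOW
After move 2 (F'): F=GGGG U=WWYY R=OROR D=WWYY L=OROR
After move 3 (U'): U=WYWY F=ORGG R=GGOR B=ORBB L=BBOR
After move 4 (R'): R=GRGO U=WBWO F=OYGY D=WRYG B=YRWB
After move 5 (U'): U=BOWW F=BBGY R=OYGO B=GRWB L=YROR
After move 6 (U'): U=OWBW F=YRGY R=BBGO B=OYWB L=GROR
After move 7 (R'): R=BOBG U=OWBO F=YWGW D=WRYY B=GYRB
Query 1: R[1] = O
Query 2: B[2] = R
Query 3: B[1] = Y
Query 4: F[1] = W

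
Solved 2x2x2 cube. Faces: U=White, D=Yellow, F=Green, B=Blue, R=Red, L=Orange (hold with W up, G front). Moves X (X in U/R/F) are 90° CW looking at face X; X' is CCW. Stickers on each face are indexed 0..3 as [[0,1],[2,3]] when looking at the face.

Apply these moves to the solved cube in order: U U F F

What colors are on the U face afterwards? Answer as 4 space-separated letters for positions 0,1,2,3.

Answer: W W Y Y

Derivation:
After move 1 (U): U=WWWW F=RRGG R=BBRR B=OOBB L=GGOO
After move 2 (U): U=WWWW F=BBGG R=OORR B=GGBB L=RROO
After move 3 (F): F=GBGB U=WWOR R=WOWR D=ROYY L=RYOY
After move 4 (F): F=GGBB U=WWYY R=OORR D=WWYY L=RROO
Query: U face = WWYY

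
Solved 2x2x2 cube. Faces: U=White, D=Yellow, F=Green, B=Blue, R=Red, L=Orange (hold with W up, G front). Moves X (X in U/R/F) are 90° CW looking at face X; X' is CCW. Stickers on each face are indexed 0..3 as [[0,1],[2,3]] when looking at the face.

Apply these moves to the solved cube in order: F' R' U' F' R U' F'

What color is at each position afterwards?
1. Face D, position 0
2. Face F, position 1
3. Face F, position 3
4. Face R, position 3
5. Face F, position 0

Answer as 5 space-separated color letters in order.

Answer: R G O W R

Derivation:
After move 1 (F'): F=GGGG U=WWRR R=YRYR D=OOYY L=OWOW
After move 2 (R'): R=RRYY U=WBRB F=GWGR D=OGYG B=YBOB
After move 3 (U'): U=BBWR F=OWGR R=GWYY B=RROB L=YBOW
After move 4 (F'): F=WROG U=BBGY R=GWOY D=BWYG L=YROW
After move 5 (R): R=OGYW U=BRGG F=WWOG D=BOYR B=YRBB
After move 6 (U'): U=RGBG F=YROG R=WWYW B=OGBB L=YROW
After move 7 (F'): F=RGYO U=RGWY R=OWBW D=RWYR L=YGOB
Query 1: D[0] = R
Query 2: F[1] = G
Query 3: F[3] = O
Query 4: R[3] = W
Query 5: F[0] = R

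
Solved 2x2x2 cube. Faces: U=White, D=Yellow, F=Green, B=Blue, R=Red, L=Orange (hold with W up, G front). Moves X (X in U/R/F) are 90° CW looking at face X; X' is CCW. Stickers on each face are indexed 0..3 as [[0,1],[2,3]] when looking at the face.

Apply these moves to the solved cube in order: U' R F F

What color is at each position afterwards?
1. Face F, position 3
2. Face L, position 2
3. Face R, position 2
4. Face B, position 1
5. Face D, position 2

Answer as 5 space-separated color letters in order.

After move 1 (U'): U=WWWW F=OOGG R=GGRR B=RRBB L=BBOO
After move 2 (R): R=RGRG U=WOWG F=OYGY D=YBYR B=WRWB
After move 3 (F): F=GOYY U=WOOB R=WGGG D=RRYR L=BYOB
After move 4 (F): F=YGYO U=WOBY R=OGBG D=GWYR L=BROR
Query 1: F[3] = O
Query 2: L[2] = O
Query 3: R[2] = B
Query 4: B[1] = R
Query 5: D[2] = Y

Answer: O O B R Y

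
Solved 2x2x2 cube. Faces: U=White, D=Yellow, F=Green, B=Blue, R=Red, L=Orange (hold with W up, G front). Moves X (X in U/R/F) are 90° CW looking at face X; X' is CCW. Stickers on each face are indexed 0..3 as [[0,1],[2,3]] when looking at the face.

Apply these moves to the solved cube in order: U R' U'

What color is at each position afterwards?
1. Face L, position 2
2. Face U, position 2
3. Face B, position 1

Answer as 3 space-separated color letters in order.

After move 1 (U): U=WWWW F=RRGG R=BBRR B=OOBB L=GGOO
After move 2 (R'): R=BRBR U=WBWO F=RWGW D=YRYG B=YOYB
After move 3 (U'): U=BOWW F=GGGW R=RWBR B=BRYB L=YOOO
Query 1: L[2] = O
Query 2: U[2] = W
Query 3: B[1] = R

Answer: O W R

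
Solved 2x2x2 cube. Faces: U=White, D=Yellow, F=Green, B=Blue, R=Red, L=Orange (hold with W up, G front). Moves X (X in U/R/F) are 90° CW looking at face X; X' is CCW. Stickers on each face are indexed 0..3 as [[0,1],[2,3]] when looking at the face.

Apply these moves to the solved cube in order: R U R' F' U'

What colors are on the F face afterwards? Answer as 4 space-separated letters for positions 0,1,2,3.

Answer: G O R G

Derivation:
After move 1 (R): R=RRRR U=WGWG F=GYGY D=YBYB B=WBWB
After move 2 (U): U=WWGG F=RRGY R=WBRR B=OOWB L=GYOO
After move 3 (R'): R=BRWR U=WWGO F=RWGG D=YRYY B=BOBB
After move 4 (F'): F=WGRG U=WWBW R=RRYR D=YOYY L=GOOG
After move 5 (U'): U=WWWB F=GORG R=WGYR B=RRBB L=BOOG
Query: F face = GORG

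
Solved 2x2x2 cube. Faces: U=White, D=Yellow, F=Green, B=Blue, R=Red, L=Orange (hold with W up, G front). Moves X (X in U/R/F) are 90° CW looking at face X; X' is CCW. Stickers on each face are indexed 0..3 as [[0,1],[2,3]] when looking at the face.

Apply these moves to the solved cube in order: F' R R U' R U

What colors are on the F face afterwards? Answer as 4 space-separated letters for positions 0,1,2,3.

After move 1 (F'): F=GGGG U=WWRR R=YRYR D=OOYY L=OWOW
After move 2 (R): R=YYRR U=WGRG F=GOGY D=OBYB B=RBWB
After move 3 (R): R=RYRY U=WORY F=GBGB D=OWYR B=GBGB
After move 4 (U'): U=OYWR F=OWGB R=GBRY B=RYGB L=GBOW
After move 5 (R): R=RGYB U=OWWB F=OWGR D=OGYR B=RYYB
After move 6 (U): U=WOBW F=RGGR R=RYYB B=GBYB L=OWOW
Query: F face = RGGR

Answer: R G G R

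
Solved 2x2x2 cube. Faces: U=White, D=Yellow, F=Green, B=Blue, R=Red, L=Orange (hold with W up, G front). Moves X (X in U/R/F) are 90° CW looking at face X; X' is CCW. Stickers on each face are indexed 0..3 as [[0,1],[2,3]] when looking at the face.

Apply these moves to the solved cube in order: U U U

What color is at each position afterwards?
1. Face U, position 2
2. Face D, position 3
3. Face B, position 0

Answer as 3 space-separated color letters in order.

Answer: W Y R

Derivation:
After move 1 (U): U=WWWW F=RRGG R=BBRR B=OOBB L=GGOO
After move 2 (U): U=WWWW F=BBGG R=OORR B=GGBB L=RROO
After move 3 (U): U=WWWW F=OOGG R=GGRR B=RRBB L=BBOO
Query 1: U[2] = W
Query 2: D[3] = Y
Query 3: B[0] = R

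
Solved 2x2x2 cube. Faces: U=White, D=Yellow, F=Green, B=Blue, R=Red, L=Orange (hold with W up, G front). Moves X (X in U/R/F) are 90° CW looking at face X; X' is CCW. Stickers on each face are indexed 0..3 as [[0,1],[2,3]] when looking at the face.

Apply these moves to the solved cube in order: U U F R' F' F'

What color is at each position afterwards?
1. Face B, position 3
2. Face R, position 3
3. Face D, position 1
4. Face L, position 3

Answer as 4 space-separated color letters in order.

Answer: B W O O

Derivation:
After move 1 (U): U=WWWW F=RRGG R=BBRR B=OOBB L=GGOO
After move 2 (U): U=WWWW F=BBGG R=OORR B=GGBB L=RROO
After move 3 (F): F=GBGB U=WWOR R=WOWR D=ROYY L=RYOY
After move 4 (R'): R=ORWW U=WBOG F=GWGR D=RBYB B=YGOB
After move 5 (F'): F=WRGG U=WBOW R=BRRW D=YYYB L=RGOO
After move 6 (F'): F=RGWG U=WBBR R=YRYW D=GOYB L=RWOO
Query 1: B[3] = B
Query 2: R[3] = W
Query 3: D[1] = O
Query 4: L[3] = O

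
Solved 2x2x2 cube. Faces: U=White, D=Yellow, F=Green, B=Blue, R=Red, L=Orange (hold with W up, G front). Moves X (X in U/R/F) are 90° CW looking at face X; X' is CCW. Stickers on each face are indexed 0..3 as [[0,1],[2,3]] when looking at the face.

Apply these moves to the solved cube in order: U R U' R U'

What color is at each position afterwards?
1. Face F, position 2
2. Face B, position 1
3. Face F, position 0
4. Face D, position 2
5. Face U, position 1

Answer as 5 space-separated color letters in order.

After move 1 (U): U=WWWW F=RRGG R=BBRR B=OOBB L=GGOO
After move 2 (R): R=RBRB U=WRWG F=RYGY D=YBYO B=WOWB
After move 3 (U'): U=RGWW F=GGGY R=RYRB B=RBWB L=WOOO
After move 4 (R): R=RRBY U=RGWY F=GBGO D=YWYR B=WBGB
After move 5 (U'): U=GYRW F=WOGO R=GBBY B=RRGB L=WBOO
Query 1: F[2] = G
Query 2: B[1] = R
Query 3: F[0] = W
Query 4: D[2] = Y
Query 5: U[1] = Y

Answer: G R W Y Y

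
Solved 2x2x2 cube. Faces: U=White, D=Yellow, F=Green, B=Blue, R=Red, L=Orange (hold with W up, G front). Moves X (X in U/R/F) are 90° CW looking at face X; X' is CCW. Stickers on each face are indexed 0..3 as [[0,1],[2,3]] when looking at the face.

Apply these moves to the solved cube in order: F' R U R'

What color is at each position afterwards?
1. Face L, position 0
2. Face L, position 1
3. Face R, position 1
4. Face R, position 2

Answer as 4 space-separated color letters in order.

Answer: G O R R

Derivation:
After move 1 (F'): F=GGGG U=WWRR R=YRYR D=OOYY L=OWOW
After move 2 (R): R=YYRR U=WGRG F=GOGY D=OBYB B=RBWB
After move 3 (U): U=RWGG F=YYGY R=RBRR B=OWWB L=GOOW
After move 4 (R'): R=BRRR U=RWGO F=YWGG D=OYYY B=BWBB
Query 1: L[0] = G
Query 2: L[1] = O
Query 3: R[1] = R
Query 4: R[2] = R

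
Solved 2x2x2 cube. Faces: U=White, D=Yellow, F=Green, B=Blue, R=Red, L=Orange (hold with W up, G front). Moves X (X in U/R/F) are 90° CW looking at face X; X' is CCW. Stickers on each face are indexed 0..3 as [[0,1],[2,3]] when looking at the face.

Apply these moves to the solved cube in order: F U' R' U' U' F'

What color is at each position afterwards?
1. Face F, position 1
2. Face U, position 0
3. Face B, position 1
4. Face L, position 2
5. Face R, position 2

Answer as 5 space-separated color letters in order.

After move 1 (F): F=GGGG U=WWOO R=WRWR D=RRYY L=OYOY
After move 2 (U'): U=WOWO F=OYGG R=GGWR B=WRBB L=BBOY
After move 3 (R'): R=GRGW U=WBWW F=OOGO D=RYYG B=YRRB
After move 4 (U'): U=BWWW F=BBGO R=OOGW B=GRRB L=YROY
After move 5 (U'): U=WWBW F=YRGO R=BBGW B=OORB L=GROY
After move 6 (F'): F=ROYG U=WWBG R=YBRW D=RYYG L=GWOB
Query 1: F[1] = O
Query 2: U[0] = W
Query 3: B[1] = O
Query 4: L[2] = O
Query 5: R[2] = R

Answer: O W O O R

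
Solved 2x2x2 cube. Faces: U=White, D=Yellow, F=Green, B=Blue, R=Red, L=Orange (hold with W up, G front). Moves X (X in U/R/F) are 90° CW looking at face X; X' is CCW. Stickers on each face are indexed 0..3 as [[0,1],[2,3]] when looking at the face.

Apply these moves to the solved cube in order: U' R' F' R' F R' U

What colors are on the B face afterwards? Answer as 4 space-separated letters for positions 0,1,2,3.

After move 1 (U'): U=WWWW F=OOGG R=GGRR B=RRBB L=BBOO
After move 2 (R'): R=GRGR U=WBWR F=OWGW D=YOYG B=YRYB
After move 3 (F'): F=WWOG U=WBGG R=ORYR D=BOYG L=BROW
After move 4 (R'): R=RROY U=WYGY F=WBOG D=BWYG B=GROB
After move 5 (F): F=OWGB U=WYWR R=GRYY D=ORYG L=BBOW
After move 6 (R'): R=RYGY U=WOWG F=OYGR D=OWYB B=GRRB
After move 7 (U): U=WWGO F=RYGR R=GRGY B=BBRB L=OYOW
Query: B face = BBRB

Answer: B B R B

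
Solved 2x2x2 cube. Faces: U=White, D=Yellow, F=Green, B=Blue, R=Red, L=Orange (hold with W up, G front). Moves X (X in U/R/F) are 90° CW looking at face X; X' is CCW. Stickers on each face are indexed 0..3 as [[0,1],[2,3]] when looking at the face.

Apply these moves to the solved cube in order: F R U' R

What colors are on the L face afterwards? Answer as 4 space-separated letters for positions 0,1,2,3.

After move 1 (F): F=GGGG U=WWOO R=WRWR D=RRYY L=OYOY
After move 2 (R): R=WWRR U=WGOG F=GRGY D=RBYB B=OBWB
After move 3 (U'): U=GGWO F=OYGY R=GRRR B=WWWB L=OBOY
After move 4 (R): R=RGRR U=GYWY F=OBGB D=RWYW B=OWGB
Query: L face = OBOY

Answer: O B O Y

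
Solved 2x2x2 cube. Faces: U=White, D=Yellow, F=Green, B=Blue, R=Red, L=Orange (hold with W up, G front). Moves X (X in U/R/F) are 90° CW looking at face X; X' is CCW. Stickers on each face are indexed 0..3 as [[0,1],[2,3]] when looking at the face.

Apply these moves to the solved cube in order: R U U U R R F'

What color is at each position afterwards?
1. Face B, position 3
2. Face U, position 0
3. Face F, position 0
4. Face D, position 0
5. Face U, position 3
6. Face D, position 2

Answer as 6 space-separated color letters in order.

After move 1 (R): R=RRRR U=WGWG F=GYGY D=YBYB B=WBWB
After move 2 (U): U=WWGG F=RRGY R=WBRR B=OOWB L=GYOO
After move 3 (U): U=GWGW F=WBGY R=OORR B=GYWB L=RROO
After move 4 (U): U=GGWW F=OOGY R=GYRR B=RRWB L=WBOO
After move 5 (R): R=RGRY U=GOWY F=OBGB D=YWYR B=WRGB
After move 6 (R): R=RRYG U=GBWB F=OWGR D=YGYW B=YROB
After move 7 (F'): F=WROG U=GBRY R=GRYG D=BOYW L=WBOW
Query 1: B[3] = B
Query 2: U[0] = G
Query 3: F[0] = W
Query 4: D[0] = B
Query 5: U[3] = Y
Query 6: D[2] = Y

Answer: B G W B Y Y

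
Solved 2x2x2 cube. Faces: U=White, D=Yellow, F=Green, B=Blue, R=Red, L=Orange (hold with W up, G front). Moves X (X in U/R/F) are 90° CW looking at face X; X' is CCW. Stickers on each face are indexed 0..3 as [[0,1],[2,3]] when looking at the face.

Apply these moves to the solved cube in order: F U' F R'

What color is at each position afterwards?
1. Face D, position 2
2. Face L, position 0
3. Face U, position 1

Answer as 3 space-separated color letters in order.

After move 1 (F): F=GGGG U=WWOO R=WRWR D=RRYY L=OYOY
After move 2 (U'): U=WOWO F=OYGG R=GGWR B=WRBB L=BBOY
After move 3 (F): F=GOGY U=WOYB R=WGOR D=WGYY L=BROR
After move 4 (R'): R=GRWO U=WBYW F=GOGB D=WOYY B=YRGB
Query 1: D[2] = Y
Query 2: L[0] = B
Query 3: U[1] = B

Answer: Y B B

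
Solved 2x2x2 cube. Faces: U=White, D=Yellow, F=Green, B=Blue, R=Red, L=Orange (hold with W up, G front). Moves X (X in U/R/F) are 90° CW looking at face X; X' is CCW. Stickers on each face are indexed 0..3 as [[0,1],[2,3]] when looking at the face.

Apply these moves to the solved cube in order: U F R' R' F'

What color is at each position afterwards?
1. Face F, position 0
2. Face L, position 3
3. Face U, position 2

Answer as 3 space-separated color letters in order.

After move 1 (U): U=WWWW F=RRGG R=BBRR B=OOBB L=GGOO
After move 2 (F): F=GRGR U=WWOG R=WBWR D=RBYY L=GYOY
After move 3 (R'): R=BRWW U=WBOO F=GWGG D=RRYR B=YOBB
After move 4 (R'): R=RWBW U=WBOY F=GBGO D=RWYG B=RORB
After move 5 (F'): F=BOGG U=WBRB R=WWRW D=YYYG L=GYOO
Query 1: F[0] = B
Query 2: L[3] = O
Query 3: U[2] = R

Answer: B O R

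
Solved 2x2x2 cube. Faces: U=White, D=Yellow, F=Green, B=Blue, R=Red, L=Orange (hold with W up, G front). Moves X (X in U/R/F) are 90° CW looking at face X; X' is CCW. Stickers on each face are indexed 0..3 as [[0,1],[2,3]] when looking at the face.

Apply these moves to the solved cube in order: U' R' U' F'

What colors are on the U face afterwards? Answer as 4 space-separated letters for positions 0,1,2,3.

Answer: B R O G

Derivation:
After move 1 (U'): U=WWWW F=OOGG R=GGRR B=RRBB L=BBOO
After move 2 (R'): R=GRGR U=WBWR F=OWGW D=YOYG B=YRYB
After move 3 (U'): U=BRWW F=BBGW R=OWGR B=GRYB L=YROO
After move 4 (F'): F=BWBG U=BROG R=OWYR D=ROYG L=YWOW
Query: U face = BROG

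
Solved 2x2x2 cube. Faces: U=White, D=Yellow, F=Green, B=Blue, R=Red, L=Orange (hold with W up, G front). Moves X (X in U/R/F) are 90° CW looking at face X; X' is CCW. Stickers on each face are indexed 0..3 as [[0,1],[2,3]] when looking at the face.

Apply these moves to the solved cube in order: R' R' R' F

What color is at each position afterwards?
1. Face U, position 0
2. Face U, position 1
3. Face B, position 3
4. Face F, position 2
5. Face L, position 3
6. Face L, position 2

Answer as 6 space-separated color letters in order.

After move 1 (R'): R=RRRR U=WBWB F=GWGW D=YGYG B=YBYB
After move 2 (R'): R=RRRR U=WYWY F=GBGB D=YWYW B=GBGB
After move 3 (R'): R=RRRR U=WGWG F=GYGY D=YBYB B=WBWB
After move 4 (F): F=GGYY U=WGOO R=WRGR D=RRYB L=OYOB
Query 1: U[0] = W
Query 2: U[1] = G
Query 3: B[3] = B
Query 4: F[2] = Y
Query 5: L[3] = B
Query 6: L[2] = O

Answer: W G B Y B O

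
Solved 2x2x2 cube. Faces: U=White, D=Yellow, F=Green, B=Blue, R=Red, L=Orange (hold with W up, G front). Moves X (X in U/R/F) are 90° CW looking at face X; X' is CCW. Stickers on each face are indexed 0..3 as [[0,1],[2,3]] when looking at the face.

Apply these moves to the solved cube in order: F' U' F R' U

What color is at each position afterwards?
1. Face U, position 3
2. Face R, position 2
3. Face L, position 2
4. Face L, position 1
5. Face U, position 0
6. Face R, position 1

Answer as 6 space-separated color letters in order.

After move 1 (F'): F=GGGG U=WWRR R=YRYR D=OOYY L=OWOW
After move 2 (U'): U=WRWR F=OWGG R=GGYR B=YRBB L=BBOW
After move 3 (F): F=GOGW U=WRWB R=WGRR D=YGYY L=BOOO
After move 4 (R'): R=GRWR U=WBWY F=GRGB D=YOYW B=YRGB
After move 5 (U): U=WWYB F=GRGB R=YRWR B=BOGB L=GROO
Query 1: U[3] = B
Query 2: R[2] = W
Query 3: L[2] = O
Query 4: L[1] = R
Query 5: U[0] = W
Query 6: R[1] = R

Answer: B W O R W R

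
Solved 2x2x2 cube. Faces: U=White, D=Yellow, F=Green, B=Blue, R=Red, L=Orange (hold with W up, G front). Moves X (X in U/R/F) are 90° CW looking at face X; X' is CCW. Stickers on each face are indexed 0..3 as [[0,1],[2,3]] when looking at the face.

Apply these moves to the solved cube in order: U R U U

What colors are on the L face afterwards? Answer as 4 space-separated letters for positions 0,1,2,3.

Answer: R B O O

Derivation:
After move 1 (U): U=WWWW F=RRGG R=BBRR B=OOBB L=GGOO
After move 2 (R): R=RBRB U=WRWG F=RYGY D=YBYO B=WOWB
After move 3 (U): U=WWGR F=RBGY R=WORB B=GGWB L=RYOO
After move 4 (U): U=GWRW F=WOGY R=GGRB B=RYWB L=RBOO
Query: L face = RBOO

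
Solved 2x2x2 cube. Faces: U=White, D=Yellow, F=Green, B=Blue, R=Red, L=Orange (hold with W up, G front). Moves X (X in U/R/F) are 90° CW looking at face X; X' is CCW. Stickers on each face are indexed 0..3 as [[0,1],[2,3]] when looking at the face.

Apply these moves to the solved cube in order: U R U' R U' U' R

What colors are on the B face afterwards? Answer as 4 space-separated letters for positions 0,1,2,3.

After move 1 (U): U=WWWW F=RRGG R=BBRR B=OOBB L=GGOO
After move 2 (R): R=RBRB U=WRWG F=RYGY D=YBYO B=WOWB
After move 3 (U'): U=RGWW F=GGGY R=RYRB B=RBWB L=WOOO
After move 4 (R): R=RRBY U=RGWY F=GBGO D=YWYR B=WBGB
After move 5 (U'): U=GYRW F=WOGO R=GBBY B=RRGB L=WBOO
After move 6 (U'): U=YWGR F=WBGO R=WOBY B=GBGB L=RROO
After move 7 (R): R=BWYO U=YBGO F=WWGR D=YGYG B=RBWB
Query: B face = RBWB

Answer: R B W B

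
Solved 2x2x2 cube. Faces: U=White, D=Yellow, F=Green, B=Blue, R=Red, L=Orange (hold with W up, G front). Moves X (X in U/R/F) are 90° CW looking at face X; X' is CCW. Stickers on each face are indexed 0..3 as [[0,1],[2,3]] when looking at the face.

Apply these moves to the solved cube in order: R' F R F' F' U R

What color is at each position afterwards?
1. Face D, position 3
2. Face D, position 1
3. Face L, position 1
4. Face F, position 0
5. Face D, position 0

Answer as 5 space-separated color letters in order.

After move 1 (R'): R=RRRR U=WBWB F=GWGW D=YGYG B=YBYB
After move 2 (F): F=GGWW U=WBOO R=WRBR D=RRYG L=OYOG
After move 3 (R): R=BWRR U=WGOW F=GRWG D=RYYY B=OBBB
After move 4 (F'): F=RGGW U=WGBR R=YWRR D=YGYY L=OWOO
After move 5 (F'): F=GWRG U=WGYR R=GWYR D=WOYY L=OROB
After move 6 (U): U=YWRG F=GWRG R=OBYR B=ORBB L=GWOB
After move 7 (R): R=YORB U=YWRG F=GORY D=WBYO B=GRWB
Query 1: D[3] = O
Query 2: D[1] = B
Query 3: L[1] = W
Query 4: F[0] = G
Query 5: D[0] = W

Answer: O B W G W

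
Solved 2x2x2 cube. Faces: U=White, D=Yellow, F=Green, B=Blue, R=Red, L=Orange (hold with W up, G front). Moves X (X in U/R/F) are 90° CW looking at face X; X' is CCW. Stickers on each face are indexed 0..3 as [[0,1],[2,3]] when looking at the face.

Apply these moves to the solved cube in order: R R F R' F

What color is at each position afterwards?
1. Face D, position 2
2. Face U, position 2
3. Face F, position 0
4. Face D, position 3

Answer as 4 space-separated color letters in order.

After move 1 (R): R=RRRR U=WGWG F=GYGY D=YBYB B=WBWB
After move 2 (R): R=RRRR U=WYWY F=GBGB D=YWYW B=GBGB
After move 3 (F): F=GGBB U=WYOO R=WRYR D=RRYW L=OYOW
After move 4 (R'): R=RRWY U=WGOG F=GYBO D=RGYB B=WBRB
After move 5 (F): F=BGOY U=WGWY R=ORGY D=WRYB L=OROG
Query 1: D[2] = Y
Query 2: U[2] = W
Query 3: F[0] = B
Query 4: D[3] = B

Answer: Y W B B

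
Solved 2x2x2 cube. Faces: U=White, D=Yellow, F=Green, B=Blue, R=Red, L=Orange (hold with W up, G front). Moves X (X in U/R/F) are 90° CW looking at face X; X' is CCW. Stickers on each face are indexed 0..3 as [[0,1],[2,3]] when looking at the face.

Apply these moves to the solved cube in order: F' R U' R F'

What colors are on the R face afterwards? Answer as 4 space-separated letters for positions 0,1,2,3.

After move 1 (F'): F=GGGG U=WWRR R=YRYR D=OOYY L=OWOW
After move 2 (R): R=YYRR U=WGRG F=GOGY D=OBYB B=RBWB
After move 3 (U'): U=GGWR F=OWGY R=GORR B=YYWB L=RBOW
After move 4 (R): R=RGRO U=GWWY F=OBGB D=OWYY B=RYGB
After move 5 (F'): F=BBOG U=GWRR R=WGOO D=BWYY L=RYOW
Query: R face = WGOO

Answer: W G O O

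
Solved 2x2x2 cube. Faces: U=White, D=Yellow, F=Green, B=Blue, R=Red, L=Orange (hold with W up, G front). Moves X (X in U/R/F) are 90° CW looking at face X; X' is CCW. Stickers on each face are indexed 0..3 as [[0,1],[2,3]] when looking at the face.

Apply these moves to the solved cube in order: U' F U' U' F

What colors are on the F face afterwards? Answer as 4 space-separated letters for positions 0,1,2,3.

Answer: G R O R

Derivation:
After move 1 (U'): U=WWWW F=OOGG R=GGRR B=RRBB L=BBOO
After move 2 (F): F=GOGO U=WWOB R=WGWR D=RGYY L=BYOY
After move 3 (U'): U=WBWO F=BYGO R=GOWR B=WGBB L=RROY
After move 4 (U'): U=BOWW F=RRGO R=BYWR B=GOBB L=WGOY
After move 5 (F): F=GROR U=BOYG R=WYWR D=WBYY L=WROG
Query: F face = GROR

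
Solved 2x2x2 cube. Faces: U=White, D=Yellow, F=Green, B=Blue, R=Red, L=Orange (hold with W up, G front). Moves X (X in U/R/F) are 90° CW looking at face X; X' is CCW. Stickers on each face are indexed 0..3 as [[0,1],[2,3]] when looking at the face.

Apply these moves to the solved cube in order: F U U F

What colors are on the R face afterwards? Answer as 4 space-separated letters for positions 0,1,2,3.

After move 1 (F): F=GGGG U=WWOO R=WRWR D=RRYY L=OYOY
After move 2 (U): U=OWOW F=WRGG R=BBWR B=OYBB L=GGOY
After move 3 (U): U=OOWW F=BBGG R=OYWR B=GGBB L=WROY
After move 4 (F): F=GBGB U=OOYR R=WYWR D=WOYY L=WROR
Query: R face = WYWR

Answer: W Y W R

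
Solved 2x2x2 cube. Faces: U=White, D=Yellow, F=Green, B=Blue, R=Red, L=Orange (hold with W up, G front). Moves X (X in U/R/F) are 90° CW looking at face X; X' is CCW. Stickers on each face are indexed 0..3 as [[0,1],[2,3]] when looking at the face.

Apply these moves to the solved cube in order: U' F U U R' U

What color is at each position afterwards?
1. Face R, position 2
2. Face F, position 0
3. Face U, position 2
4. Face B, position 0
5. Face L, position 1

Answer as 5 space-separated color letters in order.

Answer: B Y G W O

Derivation:
After move 1 (U'): U=WWWW F=OOGG R=GGRR B=RRBB L=BBOO
After move 2 (F): F=GOGO U=WWOB R=WGWR D=RGYY L=BYOY
After move 3 (U): U=OWBW F=WGGO R=RRWR B=BYBB L=GOOY
After move 4 (U): U=BOWW F=RRGO R=BYWR B=GOBB L=WGOY
After move 5 (R'): R=YRBW U=BBWG F=ROGW D=RRYO B=YOGB
After move 6 (U): U=WBGB F=YRGW R=YOBW B=WGGB L=ROOY
Query 1: R[2] = B
Query 2: F[0] = Y
Query 3: U[2] = G
Query 4: B[0] = W
Query 5: L[1] = O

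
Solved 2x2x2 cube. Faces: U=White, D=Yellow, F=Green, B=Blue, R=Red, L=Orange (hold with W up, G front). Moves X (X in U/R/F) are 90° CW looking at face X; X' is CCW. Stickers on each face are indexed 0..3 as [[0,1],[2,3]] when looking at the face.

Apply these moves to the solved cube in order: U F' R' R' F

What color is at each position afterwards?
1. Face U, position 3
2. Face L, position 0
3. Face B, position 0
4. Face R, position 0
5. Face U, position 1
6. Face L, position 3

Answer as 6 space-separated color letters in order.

After move 1 (U): U=WWWW F=RRGG R=BBRR B=OOBB L=GGOO
After move 2 (F'): F=RGRG U=WWBR R=YBYR D=GOYY L=GWOW
After move 3 (R'): R=BRYY U=WBBO F=RWRR D=GGYG B=YOOB
After move 4 (R'): R=RYBY U=WOBY F=RBRO D=GWYR B=GOGB
After move 5 (F): F=RROB U=WOWW R=BYYY D=BRYR L=GGOW
Query 1: U[3] = W
Query 2: L[0] = G
Query 3: B[0] = G
Query 4: R[0] = B
Query 5: U[1] = O
Query 6: L[3] = W

Answer: W G G B O W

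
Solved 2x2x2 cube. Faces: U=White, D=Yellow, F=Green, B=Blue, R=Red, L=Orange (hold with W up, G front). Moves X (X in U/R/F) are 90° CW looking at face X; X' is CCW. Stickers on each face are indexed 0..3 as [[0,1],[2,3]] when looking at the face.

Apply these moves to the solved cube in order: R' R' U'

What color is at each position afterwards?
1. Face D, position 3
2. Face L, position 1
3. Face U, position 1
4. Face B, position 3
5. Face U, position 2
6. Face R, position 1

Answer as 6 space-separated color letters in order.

Answer: W B Y B W B

Derivation:
After move 1 (R'): R=RRRR U=WBWB F=GWGW D=YGYG B=YBYB
After move 2 (R'): R=RRRR U=WYWY F=GBGB D=YWYW B=GBGB
After move 3 (U'): U=YYWW F=OOGB R=GBRR B=RRGB L=GBOO
Query 1: D[3] = W
Query 2: L[1] = B
Query 3: U[1] = Y
Query 4: B[3] = B
Query 5: U[2] = W
Query 6: R[1] = B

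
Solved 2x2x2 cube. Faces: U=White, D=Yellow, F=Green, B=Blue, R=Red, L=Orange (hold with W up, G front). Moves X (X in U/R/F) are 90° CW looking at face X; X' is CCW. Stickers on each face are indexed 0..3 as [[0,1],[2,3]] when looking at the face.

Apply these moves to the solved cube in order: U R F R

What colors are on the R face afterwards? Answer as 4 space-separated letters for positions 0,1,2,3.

Answer: G W B B

Derivation:
After move 1 (U): U=WWWW F=RRGG R=BBRR B=OOBB L=GGOO
After move 2 (R): R=RBRB U=WRWG F=RYGY D=YBYO B=WOWB
After move 3 (F): F=GRYY U=WROG R=WBGB D=RRYO L=GYOB
After move 4 (R): R=GWBB U=WROY F=GRYO D=RWYW B=GORB
Query: R face = GWBB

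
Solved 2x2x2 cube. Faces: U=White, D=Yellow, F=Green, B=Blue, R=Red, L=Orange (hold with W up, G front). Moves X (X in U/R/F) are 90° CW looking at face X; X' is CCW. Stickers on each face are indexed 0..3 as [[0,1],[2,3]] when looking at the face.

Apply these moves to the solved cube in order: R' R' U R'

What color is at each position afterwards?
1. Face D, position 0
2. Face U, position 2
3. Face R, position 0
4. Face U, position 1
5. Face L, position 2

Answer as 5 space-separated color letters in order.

Answer: Y Y B G O

Derivation:
After move 1 (R'): R=RRRR U=WBWB F=GWGW D=YGYG B=YBYB
After move 2 (R'): R=RRRR U=WYWY F=GBGB D=YWYW B=GBGB
After move 3 (U): U=WWYY F=RRGB R=GBRR B=OOGB L=GBOO
After move 4 (R'): R=BRGR U=WGYO F=RWGY D=YRYB B=WOWB
Query 1: D[0] = Y
Query 2: U[2] = Y
Query 3: R[0] = B
Query 4: U[1] = G
Query 5: L[2] = O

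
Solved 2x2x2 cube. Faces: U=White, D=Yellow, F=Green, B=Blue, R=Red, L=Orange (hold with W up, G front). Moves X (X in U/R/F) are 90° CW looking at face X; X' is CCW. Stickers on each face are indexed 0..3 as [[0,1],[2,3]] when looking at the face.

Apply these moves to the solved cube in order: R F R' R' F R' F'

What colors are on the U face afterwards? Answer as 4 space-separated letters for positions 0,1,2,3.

After move 1 (R): R=RRRR U=WGWG F=GYGY D=YBYB B=WBWB
After move 2 (F): F=GGYY U=WGOO R=WRGR D=RRYB L=OYOB
After move 3 (R'): R=RRWG U=WWOW F=GGYO D=RGYY B=BBRB
After move 4 (R'): R=RGRW U=WROB F=GWYW D=RGYO B=YBGB
After move 5 (F): F=YGWW U=WRBY R=OGBW D=RRYO L=OROG
After move 6 (R'): R=GWOB U=WGBY F=YRWY D=RGYW B=OBRB
After move 7 (F'): F=RYYW U=WGGO R=GWRB D=RGYW L=OYOB
Query: U face = WGGO

Answer: W G G O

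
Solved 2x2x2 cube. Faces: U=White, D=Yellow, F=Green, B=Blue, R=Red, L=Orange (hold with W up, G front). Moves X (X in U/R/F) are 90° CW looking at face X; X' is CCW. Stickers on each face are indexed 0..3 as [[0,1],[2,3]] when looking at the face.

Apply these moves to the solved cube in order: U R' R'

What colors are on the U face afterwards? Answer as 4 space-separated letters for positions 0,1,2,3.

After move 1 (U): U=WWWW F=RRGG R=BBRR B=OOBB L=GGOO
After move 2 (R'): R=BRBR U=WBWO F=RWGW D=YRYG B=YOYB
After move 3 (R'): R=RRBB U=WYWY F=RBGO D=YWYW B=GORB
Query: U face = WYWY

Answer: W Y W Y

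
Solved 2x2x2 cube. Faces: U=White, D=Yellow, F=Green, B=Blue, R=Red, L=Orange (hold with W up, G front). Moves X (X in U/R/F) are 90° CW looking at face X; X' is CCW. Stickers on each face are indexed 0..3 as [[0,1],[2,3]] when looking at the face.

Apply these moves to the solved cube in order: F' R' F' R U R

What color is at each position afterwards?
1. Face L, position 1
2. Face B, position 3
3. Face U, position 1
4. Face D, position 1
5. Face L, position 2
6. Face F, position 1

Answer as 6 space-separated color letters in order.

After move 1 (F'): F=GGGG U=WWRR R=YRYR D=OOYY L=OWOW
After move 2 (R'): R=RRYY U=WBRB F=GWGR D=OGYG B=YBOB
After move 3 (F'): F=WRGG U=WBRY R=GROY D=WWYG L=OBOR
After move 4 (R): R=OGYR U=WRRG F=WWGG D=WOYY B=YBBB
After move 5 (U): U=RWGR F=OGGG R=YBYR B=OBBB L=WWOR
After move 6 (R): R=YYRB U=RGGG F=OOGY D=WBYO B=RBWB
Query 1: L[1] = W
Query 2: B[3] = B
Query 3: U[1] = G
Query 4: D[1] = B
Query 5: L[2] = O
Query 6: F[1] = O

Answer: W B G B O O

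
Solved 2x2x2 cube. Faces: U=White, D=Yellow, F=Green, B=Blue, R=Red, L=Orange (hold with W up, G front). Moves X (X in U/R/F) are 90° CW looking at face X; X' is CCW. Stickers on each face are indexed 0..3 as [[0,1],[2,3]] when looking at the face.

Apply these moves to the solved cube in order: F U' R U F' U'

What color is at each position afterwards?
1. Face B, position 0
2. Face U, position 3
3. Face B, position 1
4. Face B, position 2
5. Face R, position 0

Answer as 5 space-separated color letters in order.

After move 1 (F): F=GGGG U=WWOO R=WRWR D=RRYY L=OYOY
After move 2 (U'): U=WOWO F=OYGG R=GGWR B=WRBB L=BBOY
After move 3 (R): R=WGRG U=WYWG F=ORGY D=RBYW B=OROB
After move 4 (U): U=WWGY F=WGGY R=ORRG B=BBOB L=OROY
After move 5 (F'): F=GYWG U=WWOR R=BRRG D=RYYW L=OYOG
After move 6 (U'): U=WRWO F=OYWG R=GYRG B=BROB L=BBOG
Query 1: B[0] = B
Query 2: U[3] = O
Query 3: B[1] = R
Query 4: B[2] = O
Query 5: R[0] = G

Answer: B O R O G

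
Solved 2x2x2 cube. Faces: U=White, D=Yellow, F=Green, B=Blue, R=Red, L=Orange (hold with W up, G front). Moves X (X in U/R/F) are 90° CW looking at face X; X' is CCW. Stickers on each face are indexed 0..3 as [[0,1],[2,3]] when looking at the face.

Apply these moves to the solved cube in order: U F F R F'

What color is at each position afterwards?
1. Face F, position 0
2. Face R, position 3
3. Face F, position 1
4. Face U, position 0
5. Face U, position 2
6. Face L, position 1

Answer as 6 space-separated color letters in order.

After move 1 (U): U=WWWW F=RRGG R=BBRR B=OOBB L=GGOO
After move 2 (F): F=GRGR U=WWOG R=WBWR D=RBYY L=GYOY
After move 3 (F): F=GGRR U=WWYY R=OBGR D=WWYY L=GROB
After move 4 (R): R=GORB U=WGYR F=GWRY D=WBYO B=YOWB
After move 5 (F'): F=WYGR U=WGGR R=BOWB D=RBYO L=GROY
Query 1: F[0] = W
Query 2: R[3] = B
Query 3: F[1] = Y
Query 4: U[0] = W
Query 5: U[2] = G
Query 6: L[1] = R

Answer: W B Y W G R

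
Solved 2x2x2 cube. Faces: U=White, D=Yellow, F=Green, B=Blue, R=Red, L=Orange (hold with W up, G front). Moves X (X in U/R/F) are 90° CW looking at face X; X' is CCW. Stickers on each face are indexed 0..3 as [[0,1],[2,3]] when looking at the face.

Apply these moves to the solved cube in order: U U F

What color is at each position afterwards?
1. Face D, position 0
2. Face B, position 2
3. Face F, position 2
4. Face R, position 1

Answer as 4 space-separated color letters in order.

Answer: R B G O

Derivation:
After move 1 (U): U=WWWW F=RRGG R=BBRR B=OOBB L=GGOO
After move 2 (U): U=WWWW F=BBGG R=OORR B=GGBB L=RROO
After move 3 (F): F=GBGB U=WWOR R=WOWR D=ROYY L=RYOY
Query 1: D[0] = R
Query 2: B[2] = B
Query 3: F[2] = G
Query 4: R[1] = O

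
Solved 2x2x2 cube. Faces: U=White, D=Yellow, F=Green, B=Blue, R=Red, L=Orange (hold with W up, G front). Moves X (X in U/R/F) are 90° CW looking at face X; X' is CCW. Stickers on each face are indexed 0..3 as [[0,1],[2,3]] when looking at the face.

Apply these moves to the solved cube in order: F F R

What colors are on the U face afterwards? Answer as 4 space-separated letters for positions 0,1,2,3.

After move 1 (F): F=GGGG U=WWOO R=WRWR D=RRYY L=OYOY
After move 2 (F): F=GGGG U=WWYY R=OROR D=WWYY L=OROR
After move 3 (R): R=OORR U=WGYG F=GWGY D=WBYB B=YBWB
Query: U face = WGYG

Answer: W G Y G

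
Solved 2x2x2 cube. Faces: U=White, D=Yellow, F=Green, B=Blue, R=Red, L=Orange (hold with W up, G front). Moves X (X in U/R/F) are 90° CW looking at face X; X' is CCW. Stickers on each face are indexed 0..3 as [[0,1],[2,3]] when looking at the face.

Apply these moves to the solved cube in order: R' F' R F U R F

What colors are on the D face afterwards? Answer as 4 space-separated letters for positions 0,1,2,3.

After move 1 (R'): R=RRRR U=WBWB F=GWGW D=YGYG B=YBYB
After move 2 (F'): F=WWGG U=WBRR R=GRYR D=OOYG L=OBOW
After move 3 (R): R=YGRR U=WWRG F=WOGG D=OYYY B=RBBB
After move 4 (F): F=GWGO U=WWWB R=RGGR D=RYYY L=OOOY
After move 5 (U): U=WWBW F=RGGO R=RBGR B=OOBB L=GWOY
After move 6 (R): R=GRRB U=WGBO F=RYGY D=RBYO B=WOWB
After move 7 (F): F=GRYY U=WGYW R=BROB D=RGYO L=GROB
Query: D face = RGYO

Answer: R G Y O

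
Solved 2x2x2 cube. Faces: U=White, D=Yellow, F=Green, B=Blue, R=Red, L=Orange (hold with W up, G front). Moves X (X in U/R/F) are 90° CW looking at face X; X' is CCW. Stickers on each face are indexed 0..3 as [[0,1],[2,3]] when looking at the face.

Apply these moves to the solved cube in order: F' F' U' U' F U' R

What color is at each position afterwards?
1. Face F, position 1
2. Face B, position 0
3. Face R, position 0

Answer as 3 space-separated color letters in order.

After move 1 (F'): F=GGGG U=WWRR R=YRYR D=OOYY L=OWOW
After move 2 (F'): F=GGGG U=WWYY R=OROR D=WWYY L=OROR
After move 3 (U'): U=WYWY F=ORGG R=GGOR B=ORBB L=BBOR
After move 4 (U'): U=YYWW F=BBGG R=OROR B=GGBB L=OROR
After move 5 (F): F=GBGB U=YYRR R=WRWR D=OOYY L=OWOW
After move 6 (U'): U=YRYR F=OWGB R=GBWR B=WRBB L=GGOW
After move 7 (R): R=WGRB U=YWYB F=OOGY D=OBYW B=RRRB
Query 1: F[1] = O
Query 2: B[0] = R
Query 3: R[0] = W

Answer: O R W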